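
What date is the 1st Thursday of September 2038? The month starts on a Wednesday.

September 2038 begins on a Wednesday, so the first Thursday is September 2 (1 day later).

2038-09-02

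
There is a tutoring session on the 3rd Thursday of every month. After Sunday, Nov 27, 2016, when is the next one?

Nov 2016 starts on a Tuesday; its first Thursday is the 3rd, so the 3rd Thursday is the 17th — Nov 17, 2016.
That is not after Nov 27, 2016, so look at Dec 2016.
Dec 2016 starts on a Thursday; its first Thursday is the 1st, so the 3rd Thursday is the 15th — Dec 15, 2016.

Dec 15, 2016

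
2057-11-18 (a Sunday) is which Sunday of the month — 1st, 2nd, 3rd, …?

3rd

Day 18 falls in week ⌈18/7⌉ of the month.
Days 1–7 hold the 1st Sunday, 8–14 the 2nd, 15–21 the 3rd, 22–28 the 4th, 29–31 the 5th.
18 is in the range for the 3rd.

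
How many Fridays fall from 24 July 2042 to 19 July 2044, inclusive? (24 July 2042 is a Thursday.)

24 July 2042 is a Thursday; the first Friday on or after it is 25 July 2042 (1 day later).
From 25 July 2042 to 19 July 2044: 159 + 365 + 201 = 725 days (rest of 2042, 2043, to 19 July 2044 in 2044).
725 ÷ 7 = 103 full weeks with remainder 4, so 103 more Fridays after the first → 104.

104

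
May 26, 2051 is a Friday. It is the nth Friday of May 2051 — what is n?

Day 26 falls in week ⌈26/7⌉ of the month.
Days 1–7 hold the 1st Friday, 8–14 the 2nd, 15–21 the 3rd, 22–28 the 4th, 29–31 the 5th.
26 is in the range for the 4th.

4th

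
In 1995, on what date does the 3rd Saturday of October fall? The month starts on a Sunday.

21 October 1995

October 1995 begins on a Sunday, so the first Saturday is October 7 (6 days later).
The 3rd Saturday is 2 weeks later: 7 + 14 = 21.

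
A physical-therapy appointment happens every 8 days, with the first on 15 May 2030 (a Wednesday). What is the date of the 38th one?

7 March 2031

The 38th occurrence is 37 intervals after the first: 37 × 8 = 296 days after 15 May 2030.
May has 31 days — 16 days to the end of May leaves 280.
June has 30 days (250 left).
July has 31 days (219 left).
August has 31 days (188 left).
September has 30 days (158 left).
October has 31 days (127 left).
November has 30 days (97 left).
December has 31 days (66 left).
January has 31 days (35 left).
February has 28 days (7 left).
7 days into March → 7 March 2031.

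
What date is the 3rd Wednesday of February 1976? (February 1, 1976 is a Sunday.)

February 1976 begins on a Sunday, so the first Wednesday is February 4 (3 days later).
The 3rd Wednesday is 2 weeks later: 4 + 14 = 18.

18 February 1976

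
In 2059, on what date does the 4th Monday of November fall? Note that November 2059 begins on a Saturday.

2059-11-24

November 2059 begins on a Saturday, so the first Monday is November 3 (2 days later).
The 4th Monday is 3 weeks later: 3 + 21 = 24.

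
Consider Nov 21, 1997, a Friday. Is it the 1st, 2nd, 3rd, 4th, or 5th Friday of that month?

3rd

Day 21 falls in week ⌈21/7⌉ of the month.
Days 1–7 hold the 1st Friday, 8–14 the 2nd, 15–21 the 3rd, 22–28 the 4th, 29–31 the 5th.
21 is in the range for the 3rd.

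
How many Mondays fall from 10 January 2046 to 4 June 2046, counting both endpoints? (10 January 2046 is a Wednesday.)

21

10 January 2046 is a Wednesday; the first Monday on or after it is 15 January 2046 (5 days later).
From 15 January 2046 to 4 June 2046: 16 + 28 + 31 + 30 + 31 + 4 = 140 days (rest of January, February, March, April, May, June).
140 ÷ 7 = 20 full weeks with remainder 0, so 20 more Mondays after the first → 21.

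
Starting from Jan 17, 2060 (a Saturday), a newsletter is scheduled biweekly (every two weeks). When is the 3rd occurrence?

The 3rd occurrence is 2 intervals after the first: 2 × 14 = 28 days after Jan 17, 2060.
Jan has 31 days — 14 days to the end of Jan leaves 14.
14 days into Feb → Feb 14, 2060.

Feb 14, 2060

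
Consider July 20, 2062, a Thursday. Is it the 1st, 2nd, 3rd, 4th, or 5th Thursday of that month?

Day 20 falls in week ⌈20/7⌉ of the month.
Days 1–7 hold the 1st Thursday, 8–14 the 2nd, 15–21 the 3rd, 22–28 the 4th, 29–31 the 5th.
20 is in the range for the 3rd.

3rd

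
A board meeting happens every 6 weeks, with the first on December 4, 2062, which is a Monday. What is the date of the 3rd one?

February 26, 2063

The 3rd occurrence is 2 intervals after the first: 2 × 42 = 84 days after December 4, 2062.
December has 31 days — 27 days to the end of December leaves 57.
January has 31 days (26 left).
26 days into February → February 26, 2063.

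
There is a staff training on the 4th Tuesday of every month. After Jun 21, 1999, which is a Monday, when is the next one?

Jun 22, 1999

Jun 1999 starts on a Tuesday; its first Tuesday is the 1st, so the 4th Tuesday is the 22nd — Jun 22, 1999.
Jun 22, 1999 is after Jun 21, 1999, so that is the next one.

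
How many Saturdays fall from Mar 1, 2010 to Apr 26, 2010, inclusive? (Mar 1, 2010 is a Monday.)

8

Mar 1, 2010 is a Monday; the first Saturday on or after it is Mar 6, 2010 (5 days later).
From Mar 6, 2010 to Apr 26, 2010: 25 + 26 = 51 days (rest of Mar, Apr).
51 ÷ 7 = 7 full weeks with remainder 2, so 7 more Saturdays after the first → 8.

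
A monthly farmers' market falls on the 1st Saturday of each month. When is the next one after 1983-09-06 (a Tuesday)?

September 1983 starts on a Thursday, so its 1st Saturday is 1983-09-03 (2 days in).
That is not after 1983-09-06, so look at October 1983.
October 1983 starts on a Saturday, so its 1st Saturday is 1983-10-01.

1983-10-01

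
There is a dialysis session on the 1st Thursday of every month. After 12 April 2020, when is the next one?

April 2020 starts on a Wednesday, so its 1st Thursday is 2 April 2020 (1 day in).
That is not after 12 April 2020, so look at May 2020.
May 2020 starts on a Friday, so its 1st Thursday is 7 May 2020 (6 days in).

7 May 2020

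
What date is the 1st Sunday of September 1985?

September 1985 begins on a Sunday, so the first Sunday is September 1.

September 1, 1985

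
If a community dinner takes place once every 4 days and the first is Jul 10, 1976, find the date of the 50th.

Jan 22, 1977

The 50th occurrence is 49 intervals after the first: 49 × 4 = 196 days after Jul 10, 1976.
Jul has 31 days — 21 days to the end of Jul leaves 175.
Aug has 31 days (144 left).
Sep has 30 days (114 left).
Oct has 31 days (83 left).
Nov has 30 days (53 left).
Dec has 31 days (22 left).
22 days into Jan → Jan 22, 1977.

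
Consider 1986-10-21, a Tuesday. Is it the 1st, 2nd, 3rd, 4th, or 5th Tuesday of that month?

3rd

Day 21 falls in week ⌈21/7⌉ of the month.
Days 1–7 hold the 1st Tuesday, 8–14 the 2nd, 15–21 the 3rd, 22–28 the 4th, 29–31 the 5th.
21 is in the range for the 3rd.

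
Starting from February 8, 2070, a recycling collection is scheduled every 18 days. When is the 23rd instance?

The 23rd occurrence is 22 intervals after the first: 22 × 18 = 396 days after February 8, 2070.
February has 28 days — 20 days to the end of February leaves 376.
March has 31 days (345 left).
April has 30 days (315 left).
May has 31 days (284 left).
June has 30 days (254 left).
July has 31 days (223 left).
August has 31 days (192 left).
September has 30 days (162 left).
October has 31 days (131 left).
November has 30 days (101 left).
December has 31 days (70 left).
January has 31 days (39 left).
February has 28 days (11 left).
11 days into March → March 11, 2071.

March 11, 2071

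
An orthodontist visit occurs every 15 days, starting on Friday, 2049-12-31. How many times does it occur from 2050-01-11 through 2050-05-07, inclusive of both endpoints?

Occurrences land 15·i days after 2049-12-31 for i = 0, 1, 2, …
2050-01-11 is 11 days after the start; 11 ÷ 15 = 0 remainder 11; since the remainder is 11, round up to i = 1. First occurrence in the window: #2 on 2050-01-15 (1×15 = 15 days in).
2050-05-07 is 127 days after the start; 127 ÷ 15 = 8 remainder 7. Last occurrence in the window: #9 on 2050-04-30.
Occurrences #2 through #9: 8 in total.

8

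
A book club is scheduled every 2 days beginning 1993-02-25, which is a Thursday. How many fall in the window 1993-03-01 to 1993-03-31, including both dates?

Occurrences land 2·i days after 1993-02-25 for i = 0, 1, 2, …
1993-03-01 is 4 days after the start; 4 ÷ 2 = 2 remainder 0. First occurrence in the window: #3 on 1993-03-01 (2×2 = 4 days in).
1993-03-31 is 34 days after the start; 34 ÷ 2 = 17 remainder 0. Last occurrence in the window: #18 on 1993-03-31.
Occurrences #3 through #18: 16 in total.

16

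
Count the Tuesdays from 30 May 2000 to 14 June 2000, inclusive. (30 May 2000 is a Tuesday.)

30 May 2000 is a Tuesday; the first Tuesday on or after it is 30 May 2000.
From 30 May 2000 to 14 June 2000: 1 + 14 = 15 days (rest of May, June).
15 ÷ 7 = 2 full weeks with remainder 1, so 2 more Tuesdays after the first → 3.

3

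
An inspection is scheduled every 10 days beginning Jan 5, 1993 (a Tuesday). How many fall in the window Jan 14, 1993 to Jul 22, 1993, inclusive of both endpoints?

19

Occurrences land 10·i days after Jan 5, 1993 for i = 0, 1, 2, …
Jan 14, 1993 is 9 days after the start; 9 ÷ 10 = 0 remainder 9; since the remainder is 9, round up to i = 1. First occurrence in the window: #2 on Jan 15, 1993 (1×10 = 10 days in).
Jul 22, 1993 is 198 days after the start; 198 ÷ 10 = 19 remainder 8. Last occurrence in the window: #20 on Jul 14, 1993.
Occurrences #2 through #20: 19 in total.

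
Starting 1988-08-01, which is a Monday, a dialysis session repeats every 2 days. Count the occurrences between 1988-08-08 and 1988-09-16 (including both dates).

20

Occurrences land 2·i days after 1988-08-01 for i = 0, 1, 2, …
1988-08-08 is 7 days after the start; 7 ÷ 2 = 3 remainder 1; since the remainder is 1, round up to i = 4. First occurrence in the window: #5 on 1988-08-09 (4×2 = 8 days in).
1988-09-16 is 46 days after the start; 46 ÷ 2 = 23 remainder 0. Last occurrence in the window: #24 on 1988-09-16.
Occurrences #5 through #24: 20 in total.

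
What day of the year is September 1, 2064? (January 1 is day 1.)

245

Days in months before September: 31 + 29 + 31 + 30 + 31 + 30 + 31 + 31 = 244.
Plus 1 day into September → day 245.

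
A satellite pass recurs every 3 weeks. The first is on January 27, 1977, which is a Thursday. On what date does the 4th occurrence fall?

March 31, 1977

The 4th occurrence is 3 intervals after the first: 3 × 21 = 63 days after January 27, 1977.
January has 31 days — 4 days to the end of January leaves 59.
February has 28 days (31 left).
31 days into March → March 31, 1977.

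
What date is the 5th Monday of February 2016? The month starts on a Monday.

February 2016 begins on a Monday, so the first Monday is February 1.
The 5th Monday is 4 weeks later: 1 + 28 = 29.

February 29, 2016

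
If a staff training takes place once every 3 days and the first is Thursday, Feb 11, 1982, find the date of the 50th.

Jul 8, 1982

The 50th occurrence is 49 intervals after the first: 49 × 3 = 147 days after Feb 11, 1982.
Feb has 28 days — 17 days to the end of Feb leaves 130.
Mar has 31 days (99 left).
Apr has 30 days (69 left).
May has 31 days (38 left).
Jun has 30 days (8 left).
8 days into Jul → Jul 8, 1982.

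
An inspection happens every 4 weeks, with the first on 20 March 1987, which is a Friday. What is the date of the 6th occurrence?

7 August 1987

The 6th occurrence is 5 intervals after the first: 5 × 28 = 140 days after 20 March 1987.
March has 31 days — 11 days to the end of March leaves 129.
April has 30 days (99 left).
May has 31 days (68 left).
June has 30 days (38 left).
July has 31 days (7 left).
7 days into August → 7 August 1987.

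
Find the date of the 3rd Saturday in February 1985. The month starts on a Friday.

16 February 1985

February 1985 begins on a Friday, so the first Saturday is February 2 (1 day later).
The 3rd Saturday is 2 weeks later: 2 + 14 = 16.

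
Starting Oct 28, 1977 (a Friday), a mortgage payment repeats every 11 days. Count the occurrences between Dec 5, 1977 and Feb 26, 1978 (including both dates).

Occurrences land 11·i days after Oct 28, 1977 for i = 0, 1, 2, …
Dec 5, 1977 is 38 days after the start; 38 ÷ 11 = 3 remainder 5; since the remainder is 5, round up to i = 4. First occurrence in the window: #5 on Dec 11, 1977 (4×11 = 44 days in).
Feb 26, 1978 is 121 days after the start; 121 ÷ 11 = 11 remainder 0. Last occurrence in the window: #12 on Feb 26, 1978.
Occurrences #5 through #12: 8 in total.

8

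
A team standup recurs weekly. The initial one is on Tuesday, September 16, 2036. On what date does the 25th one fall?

The 25th occurrence is 24 intervals after the first: 24 × 7 = 168 days after September 16, 2036.
September has 30 days — 14 days to the end of September leaves 154.
October has 31 days (123 left).
November has 30 days (93 left).
December has 31 days (62 left).
January has 31 days (31 left).
February has 28 days (3 left).
3 days into March → March 3, 2037.

March 3, 2037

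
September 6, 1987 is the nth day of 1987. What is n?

Days in months before September: 31 + 28 + 31 + 30 + 31 + 30 + 31 + 31 = 243.
Plus 6 days into September → day 249.

249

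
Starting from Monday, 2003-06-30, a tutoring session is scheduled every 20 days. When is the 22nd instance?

2004-08-23

The 22nd occurrence is 21 intervals after the first: 21 × 20 = 420 days after 2003-06-30.
June has 30 days — 0 days to the end of June leaves 420.
From end of June to end of 2003 is 184 days (236 left).
January has 31 days (205 left).
February has 29 days (176 left).
March has 31 days (145 left).
April has 30 days (115 left).
May has 31 days (84 left).
June has 30 days (54 left).
July has 31 days (23 left).
23 days into August → 2004-08-23.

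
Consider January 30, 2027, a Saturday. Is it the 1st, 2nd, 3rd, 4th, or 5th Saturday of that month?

Day 30 falls in week ⌈30/7⌉ of the month.
Days 1–7 hold the 1st Saturday, 8–14 the 2nd, 15–21 the 3rd, 22–28 the 4th, 29–31 the 5th.
30 is in the range for the 5th.

5th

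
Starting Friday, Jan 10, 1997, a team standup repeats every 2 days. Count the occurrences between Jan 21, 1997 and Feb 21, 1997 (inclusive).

16

Occurrences land 2·i days after Jan 10, 1997 for i = 0, 1, 2, …
Jan 21, 1997 is 11 days after the start; 11 ÷ 2 = 5 remainder 1; since the remainder is 1, round up to i = 6. First occurrence in the window: #7 on Jan 22, 1997 (6×2 = 12 days in).
Feb 21, 1997 is 42 days after the start; 42 ÷ 2 = 21 remainder 0. Last occurrence in the window: #22 on Feb 21, 1997.
Occurrences #7 through #22: 16 in total.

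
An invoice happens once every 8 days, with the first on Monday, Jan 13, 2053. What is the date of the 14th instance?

Apr 27, 2053

The 14th occurrence is 13 intervals after the first: 13 × 8 = 104 days after Jan 13, 2053.
Jan has 31 days — 18 days to the end of Jan leaves 86.
Feb has 28 days (58 left).
Mar has 31 days (27 left).
27 days into Apr → Apr 27, 2053.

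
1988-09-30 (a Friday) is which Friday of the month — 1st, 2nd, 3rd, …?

Day 30 falls in week ⌈30/7⌉ of the month.
Days 1–7 hold the 1st Friday, 8–14 the 2nd, 15–21 the 3rd, 22–28 the 4th, 29–31 the 5th.
30 is in the range for the 5th.

5th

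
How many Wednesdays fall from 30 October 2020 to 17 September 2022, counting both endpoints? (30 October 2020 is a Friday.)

30 October 2020 is a Friday; the first Wednesday on or after it is 4 November 2020 (5 days later).
From 4 November 2020 to 17 September 2022: 57 + 365 + 260 = 682 days (rest of 2020, 2021, to 17 September 2022 in 2022).
682 ÷ 7 = 97 full weeks with remainder 3, so 97 more Wednesdays after the first → 98.

98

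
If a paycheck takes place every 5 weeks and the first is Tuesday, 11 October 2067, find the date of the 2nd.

15 November 2067

The 2nd occurrence is 1 interval after the first: 1 × 35 = 35 days after 11 October 2067.
October has 31 days — 20 days to the end of October leaves 15.
15 days into November → 15 November 2067.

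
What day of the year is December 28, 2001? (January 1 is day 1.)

Days in months before December: 31 + 28 + 31 + 30 + 31 + 30 + 31 + 31 + 30 + 31 + 30 = 334.
Plus 28 days into December → day 362.

362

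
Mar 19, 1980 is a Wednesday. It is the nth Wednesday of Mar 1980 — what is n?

3rd

Day 19 falls in week ⌈19/7⌉ of the month.
Days 1–7 hold the 1st Wednesday, 8–14 the 2nd, 15–21 the 3rd, 22–28 the 4th, 29–31 the 5th.
19 is in the range for the 3rd.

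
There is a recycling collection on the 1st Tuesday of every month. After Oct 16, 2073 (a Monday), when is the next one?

Oct 2073 starts on a Sunday, so its 1st Tuesday is Oct 3, 2073 (2 days in).
That is not after Oct 16, 2073, so look at Nov 2073.
Nov 2073 starts on a Wednesday, so its 1st Tuesday is Nov 7, 2073 (6 days in).

Nov 7, 2073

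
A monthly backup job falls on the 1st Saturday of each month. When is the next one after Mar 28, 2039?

Apr 2, 2039

Mar 2039 starts on a Tuesday, so its 1st Saturday is Mar 5, 2039 (4 days in).
That is not after Mar 28, 2039, so look at Apr 2039.
Apr 2039 starts on a Friday, so its 1st Saturday is Apr 2, 2039 (1 day in).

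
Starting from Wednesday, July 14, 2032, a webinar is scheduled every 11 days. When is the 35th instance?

The 35th occurrence is 34 intervals after the first: 34 × 11 = 374 days after July 14, 2032.
July has 31 days — 17 days to the end of July leaves 357.
August has 31 days (326 left).
September has 30 days (296 left).
October has 31 days (265 left).
November has 30 days (235 left).
December has 31 days (204 left).
January has 31 days (173 left).
February has 28 days (145 left).
March has 31 days (114 left).
April has 30 days (84 left).
May has 31 days (53 left).
June has 30 days (23 left).
23 days into July → July 23, 2033.

July 23, 2033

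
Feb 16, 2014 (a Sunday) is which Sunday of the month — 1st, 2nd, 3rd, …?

Day 16 falls in week ⌈16/7⌉ of the month.
Days 1–7 hold the 1st Sunday, 8–14 the 2nd, 15–21 the 3rd, 22–28 the 4th, 29–31 the 5th.
16 is in the range for the 3rd.

3rd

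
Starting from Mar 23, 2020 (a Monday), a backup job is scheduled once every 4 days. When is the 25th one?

The 25th occurrence is 24 intervals after the first: 24 × 4 = 96 days after Mar 23, 2020.
Mar has 31 days — 8 days to the end of Mar leaves 88.
Apr has 30 days (58 left).
May has 31 days (27 left).
27 days into Jun → Jun 27, 2020.

Jun 27, 2020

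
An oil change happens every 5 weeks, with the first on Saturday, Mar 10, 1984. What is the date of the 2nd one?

The 2nd occurrence is 1 interval after the first: 1 × 35 = 35 days after Mar 10, 1984.
Mar has 31 days — 21 days to the end of Mar leaves 14.
14 days into Apr → Apr 14, 1984.

Apr 14, 1984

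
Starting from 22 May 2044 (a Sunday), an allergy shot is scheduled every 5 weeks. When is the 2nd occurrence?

The 2nd occurrence is 1 interval after the first: 1 × 35 = 35 days after 22 May 2044.
May has 31 days — 9 days to the end of May leaves 26.
26 days into June → 26 June 2044.

26 June 2044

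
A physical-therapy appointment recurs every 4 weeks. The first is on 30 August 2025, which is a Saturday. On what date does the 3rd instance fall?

25 October 2025

The 3rd occurrence is 2 intervals after the first: 2 × 28 = 56 days after 30 August 2025.
August has 31 days — 1 day to the end of August leaves 55.
September has 30 days (25 left).
25 days into October → 25 October 2025.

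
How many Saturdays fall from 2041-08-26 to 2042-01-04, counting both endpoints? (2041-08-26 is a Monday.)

2041-08-26 is a Monday; the first Saturday on or after it is 2041-08-31 (5 days later).
From 2041-08-31 to 2042-01-04: 0 + 30 + 31 + 30 + 31 + 4 = 126 days (rest of August, September, October, November, December, January).
126 ÷ 7 = 18 full weeks with remainder 0, so 18 more Saturdays after the first → 19.

19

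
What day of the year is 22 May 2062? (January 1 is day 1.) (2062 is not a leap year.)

Days in months before May: 31 + 28 + 31 + 30 = 120.
Plus 22 days into May → day 142.

142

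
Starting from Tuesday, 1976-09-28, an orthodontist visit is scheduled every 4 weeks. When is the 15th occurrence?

The 15th occurrence is 14 intervals after the first: 14 × 28 = 392 days after 1976-09-28.
September has 30 days — 2 days to the end of September leaves 390.
October has 31 days (359 left).
November has 30 days (329 left).
December has 31 days (298 left).
January has 31 days (267 left).
February has 28 days (239 left).
March has 31 days (208 left).
April has 30 days (178 left).
May has 31 days (147 left).
June has 30 days (117 left).
July has 31 days (86 left).
August has 31 days (55 left).
September has 30 days (25 left).
25 days into October → 1977-10-25.

1977-10-25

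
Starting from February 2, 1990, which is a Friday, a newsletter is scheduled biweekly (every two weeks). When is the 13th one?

The 13th occurrence is 12 intervals after the first: 12 × 14 = 168 days after February 2, 1990.
February has 28 days — 26 days to the end of February leaves 142.
March has 31 days (111 left).
April has 30 days (81 left).
May has 31 days (50 left).
June has 30 days (20 left).
20 days into July → July 20, 1990.

July 20, 1990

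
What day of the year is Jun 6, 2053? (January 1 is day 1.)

Days in months before Jun: 31 + 28 + 31 + 30 + 31 = 151.
Plus 6 days into Jun → day 157.

157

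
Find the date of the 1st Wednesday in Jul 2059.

Jul 2, 2059

Jul 2059 begins on a Tuesday, so the first Wednesday is Jul 2 (1 day later).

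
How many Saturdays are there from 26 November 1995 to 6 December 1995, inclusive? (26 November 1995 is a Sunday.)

1

26 November 1995 is a Sunday; the first Saturday on or after it is 2 December 1995 (6 days later).
From 2 December 1995 to 6 December 1995 is 6 − 2 = 4 days.
4 ÷ 7 = 0 full weeks with remainder 4, so 0 more Saturdays after the first → 1.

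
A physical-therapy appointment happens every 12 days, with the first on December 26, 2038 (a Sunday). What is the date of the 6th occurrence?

February 24, 2039

The 6th occurrence is 5 intervals after the first: 5 × 12 = 60 days after December 26, 2038.
December has 31 days — 5 days to the end of December leaves 55.
January has 31 days (24 left).
24 days into February → February 24, 2039.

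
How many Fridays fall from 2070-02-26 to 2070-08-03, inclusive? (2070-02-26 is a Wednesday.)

23

2070-02-26 is a Wednesday; the first Friday on or after it is 2070-02-28 (2 days later).
From 2070-02-28 to 2070-08-03: 0 + 31 + 30 + 31 + 30 + 31 + 3 = 156 days (rest of February, March, April, May, June, July, August).
156 ÷ 7 = 22 full weeks with remainder 2, so 22 more Fridays after the first → 23.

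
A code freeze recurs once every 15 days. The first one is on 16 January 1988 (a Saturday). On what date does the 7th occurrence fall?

15 April 1988

The 7th occurrence is 6 intervals after the first: 6 × 15 = 90 days after 16 January 1988.
January has 31 days — 15 days to the end of January leaves 75.
February has 29 days (46 left).
March has 31 days (15 left).
15 days into April → 15 April 1988.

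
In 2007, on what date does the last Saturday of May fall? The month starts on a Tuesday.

2007-05-26

May 2007 begins on a Tuesday, so the first Saturday is May 5 (4 days later).
May 2007 has 31 days. Adding weeks: 5, 12, 19, 26 — the last one ≤ 31 is the 26th.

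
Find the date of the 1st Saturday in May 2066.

1 May 2066

The first Saturday of May 2066 is May 1.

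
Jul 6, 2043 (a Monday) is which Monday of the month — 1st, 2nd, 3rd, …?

Day 6 falls in week ⌈6/7⌉ of the month.
Days 1–7 hold the 1st Monday, 8–14 the 2nd, 15–21 the 3rd, 22–28 the 4th, 29–31 the 5th.
6 is in the range for the 1st.

1st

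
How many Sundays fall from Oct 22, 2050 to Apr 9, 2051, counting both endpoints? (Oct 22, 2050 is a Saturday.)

25

Oct 22, 2050 is a Saturday; the first Sunday on or after it is Oct 23, 2050 (1 day later).
From Oct 23, 2050 to Apr 9, 2051: 8 + 30 + 31 + 31 + 28 + 31 + 9 = 168 days (rest of Oct, Nov, Dec, Jan, Feb, Mar, Apr).
168 ÷ 7 = 24 full weeks with remainder 0, so 24 more Sundays after the first → 25.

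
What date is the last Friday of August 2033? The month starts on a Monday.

2033-08-26

August 2033 begins on a Monday, so the first Friday is August 5 (4 days later).
August 2033 has 31 days. Adding weeks: 5, 12, 19, 26 — the last one ≤ 31 is the 26th.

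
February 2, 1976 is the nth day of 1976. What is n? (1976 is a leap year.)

Days in months before February: 31 = 31.
Plus 2 days into February → day 33.

33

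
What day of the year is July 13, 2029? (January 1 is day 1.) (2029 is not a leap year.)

Days in months before July: 31 + 28 + 31 + 30 + 31 + 30 = 181.
Plus 13 days into July → day 194.

194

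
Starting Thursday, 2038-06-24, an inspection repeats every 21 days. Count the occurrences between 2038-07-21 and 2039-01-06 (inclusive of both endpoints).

8

Occurrences land 21·i days after 2038-06-24 for i = 0, 1, 2, …
2038-07-21 is 27 days after the start; 27 ÷ 21 = 1 remainder 6; since the remainder is 6, round up to i = 2. First occurrence in the window: #3 on 2038-08-05 (2×21 = 42 days in).
2039-01-06 is 196 days after the start; 196 ÷ 21 = 9 remainder 7. Last occurrence in the window: #10 on 2038-12-30.
Occurrences #3 through #10: 8 in total.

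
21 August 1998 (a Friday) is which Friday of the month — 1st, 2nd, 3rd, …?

Day 21 falls in week ⌈21/7⌉ of the month.
Days 1–7 hold the 1st Friday, 8–14 the 2nd, 15–21 the 3rd, 22–28 the 4th, 29–31 the 5th.
21 is in the range for the 3rd.

3rd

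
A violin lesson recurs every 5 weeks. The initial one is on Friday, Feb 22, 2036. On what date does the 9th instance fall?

The 9th occurrence is 8 intervals after the first: 8 × 35 = 280 days after Feb 22, 2036.
Feb has 29 days — 7 days to the end of Feb leaves 273.
Mar has 31 days (242 left).
Apr has 30 days (212 left).
May has 31 days (181 left).
Jun has 30 days (151 left).
Jul has 31 days (120 left).
Aug has 31 days (89 left).
Sep has 30 days (59 left).
Oct has 31 days (28 left).
28 days into Nov → Nov 28, 2036.

Nov 28, 2036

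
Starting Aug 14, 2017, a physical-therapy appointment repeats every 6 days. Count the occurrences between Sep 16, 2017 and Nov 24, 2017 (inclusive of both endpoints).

12

Occurrences land 6·i days after Aug 14, 2017 for i = 0, 1, 2, …
Sep 16, 2017 is 33 days after the start; 33 ÷ 6 = 5 remainder 3; since the remainder is 3, round up to i = 6. First occurrence in the window: #7 on Sep 19, 2017 (6×6 = 36 days in).
Nov 24, 2017 is 102 days after the start; 102 ÷ 6 = 17 remainder 0. Last occurrence in the window: #18 on Nov 24, 2017.
Occurrences #7 through #18: 12 in total.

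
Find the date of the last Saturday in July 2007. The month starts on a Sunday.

July 28, 2007

July 2007 begins on a Sunday, so the first Saturday is July 7 (6 days later).
July 2007 has 31 days. Adding weeks: 7, 14, 21, 28 — the last one ≤ 31 is the 28th.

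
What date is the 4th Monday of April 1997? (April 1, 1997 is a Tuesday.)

1997-04-28

April 1997 begins on a Tuesday, so the first Monday is April 7 (6 days later).
The 4th Monday is 3 weeks later: 7 + 21 = 28.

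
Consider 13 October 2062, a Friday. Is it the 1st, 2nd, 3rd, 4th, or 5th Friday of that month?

2nd

Day 13 falls in week ⌈13/7⌉ of the month.
Days 1–7 hold the 1st Friday, 8–14 the 2nd, 15–21 the 3rd, 22–28 the 4th, 29–31 the 5th.
13 is in the range for the 2nd.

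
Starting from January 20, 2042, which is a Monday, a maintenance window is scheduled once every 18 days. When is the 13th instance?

August 24, 2042

The 13th occurrence is 12 intervals after the first: 12 × 18 = 216 days after January 20, 2042.
January has 31 days — 11 days to the end of January leaves 205.
February has 28 days (177 left).
March has 31 days (146 left).
April has 30 days (116 left).
May has 31 days (85 left).
June has 30 days (55 left).
July has 31 days (24 left).
24 days into August → August 24, 2042.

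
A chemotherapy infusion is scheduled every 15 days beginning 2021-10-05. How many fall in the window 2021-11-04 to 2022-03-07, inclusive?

Occurrences land 15·i days after 2021-10-05 for i = 0, 1, 2, …
2021-11-04 is 30 days after the start; 30 ÷ 15 = 2 remainder 0. First occurrence in the window: #3 on 2021-11-04 (2×15 = 30 days in).
2022-03-07 is 153 days after the start; 153 ÷ 15 = 10 remainder 3. Last occurrence in the window: #11 on 2022-03-04.
Occurrences #3 through #11: 9 in total.

9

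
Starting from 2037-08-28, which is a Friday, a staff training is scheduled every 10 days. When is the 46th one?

The 46th occurrence is 45 intervals after the first: 45 × 10 = 450 days after 2037-08-28.
August has 31 days — 3 days to the end of August leaves 447.
From end of August to end of 2037 is 122 days (325 left).
January has 31 days (294 left).
February has 28 days (266 left).
March has 31 days (235 left).
April has 30 days (205 left).
May has 31 days (174 left).
June has 30 days (144 left).
July has 31 days (113 left).
August has 31 days (82 left).
September has 30 days (52 left).
October has 31 days (21 left).
21 days into November → 2038-11-21.

2038-11-21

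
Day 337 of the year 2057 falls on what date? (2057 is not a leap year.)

January has 31 days (337 − 31 = 306 remain).
February has 28 days (306 − 28 = 278 remain).
March has 31 days (278 − 31 = 247 remain).
April has 30 days (247 − 30 = 217 remain).
May has 31 days (217 − 31 = 186 remain).
June has 30 days (186 − 30 = 156 remain).
July has 31 days (156 − 31 = 125 remain).
August has 31 days (125 − 31 = 94 remain).
September has 30 days (94 − 30 = 64 remain).
October has 31 days (64 − 31 = 33 remain).
November has 30 days (33 − 30 = 3 remain).
3 into December → December 3.

3 December 2057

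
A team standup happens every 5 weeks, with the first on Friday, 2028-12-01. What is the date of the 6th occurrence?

2029-05-25

The 6th occurrence is 5 intervals after the first: 5 × 35 = 175 days after 2028-12-01.
December has 31 days — 30 days to the end of December leaves 145.
January has 31 days (114 left).
February has 28 days (86 left).
March has 31 days (55 left).
April has 30 days (25 left).
25 days into May → 2029-05-25.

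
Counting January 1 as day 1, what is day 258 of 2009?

Jan has 31 days (258 − 31 = 227 remain).
Feb has 28 days (227 − 28 = 199 remain).
Mar has 31 days (199 − 31 = 168 remain).
Apr has 30 days (168 − 30 = 138 remain).
May has 31 days (138 − 31 = 107 remain).
Jun has 30 days (107 − 30 = 77 remain).
Jul has 31 days (77 − 31 = 46 remain).
Aug has 31 days (46 − 31 = 15 remain).
15 into Sep → Sep 15.

Sep 15, 2009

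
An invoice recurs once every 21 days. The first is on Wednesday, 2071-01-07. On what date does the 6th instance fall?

2071-04-22

The 6th occurrence is 5 intervals after the first: 5 × 21 = 105 days after 2071-01-07.
January has 31 days — 24 days to the end of January leaves 81.
February has 28 days (53 left).
March has 31 days (22 left).
22 days into April → 2071-04-22.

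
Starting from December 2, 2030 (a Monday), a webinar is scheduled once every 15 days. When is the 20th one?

September 13, 2031

The 20th occurrence is 19 intervals after the first: 19 × 15 = 285 days after December 2, 2030.
December has 31 days — 29 days to the end of December leaves 256.
January has 31 days (225 left).
February has 28 days (197 left).
March has 31 days (166 left).
April has 30 days (136 left).
May has 31 days (105 left).
June has 30 days (75 left).
July has 31 days (44 left).
August has 31 days (13 left).
13 days into September → September 13, 2031.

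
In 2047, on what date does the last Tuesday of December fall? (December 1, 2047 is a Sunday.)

December 2047 begins on a Sunday, so the first Tuesday is December 3 (2 days later).
December 2047 has 31 days. Adding weeks: 3, 10, 17, 24, 31 — the last one ≤ 31 is the 31st.

December 31, 2047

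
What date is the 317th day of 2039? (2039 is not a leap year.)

13 November 2039

January has 31 days (317 − 31 = 286 remain).
February has 28 days (286 − 28 = 258 remain).
March has 31 days (258 − 31 = 227 remain).
April has 30 days (227 − 30 = 197 remain).
May has 31 days (197 − 31 = 166 remain).
June has 30 days (166 − 30 = 136 remain).
July has 31 days (136 − 31 = 105 remain).
August has 31 days (105 − 31 = 74 remain).
September has 30 days (74 − 30 = 44 remain).
October has 31 days (44 − 31 = 13 remain).
13 into November → November 13.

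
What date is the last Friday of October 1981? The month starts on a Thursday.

October 1981 begins on a Thursday, so the first Friday is October 2 (1 day later).
October 1981 has 31 days. Adding weeks: 2, 9, 16, 23, 30 — the last one ≤ 31 is the 30th.

30 October 1981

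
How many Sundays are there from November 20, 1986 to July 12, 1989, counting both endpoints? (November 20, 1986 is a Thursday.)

138

November 20, 1986 is a Thursday; the first Sunday on or after it is November 23, 1986 (3 days later).
From November 23, 1986 to July 12, 1989: 38 + 365 + 366 + 193 = 962 days (rest of 1986, 1987, 1988, to July 12, 1989 in 1989).
962 ÷ 7 = 137 full weeks with remainder 3, so 137 more Sundays after the first → 138.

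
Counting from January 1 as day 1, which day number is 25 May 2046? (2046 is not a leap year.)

Days in months before May: 31 + 28 + 31 + 30 = 120.
Plus 25 days into May → day 145.

145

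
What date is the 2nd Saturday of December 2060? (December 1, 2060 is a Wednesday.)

December 2060 begins on a Wednesday, so the first Saturday is December 4 (3 days later).
The 2nd Saturday is 1 weeks later: 4 + 7 = 11.

2060-12-11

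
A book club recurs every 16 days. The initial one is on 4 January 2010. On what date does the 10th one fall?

28 May 2010

The 10th occurrence is 9 intervals after the first: 9 × 16 = 144 days after 4 January 2010.
January has 31 days — 27 days to the end of January leaves 117.
February has 28 days (89 left).
March has 31 days (58 left).
April has 30 days (28 left).
28 days into May → 28 May 2010.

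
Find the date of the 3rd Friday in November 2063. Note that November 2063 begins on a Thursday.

November 16, 2063

November 2063 begins on a Thursday, so the first Friday is November 2 (1 day later).
The 3rd Friday is 2 weeks later: 2 + 14 = 16.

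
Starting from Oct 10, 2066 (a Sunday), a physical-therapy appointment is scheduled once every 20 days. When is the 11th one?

The 11th occurrence is 10 intervals after the first: 10 × 20 = 200 days after Oct 10, 2066.
Oct has 31 days — 21 days to the end of Oct leaves 179.
Nov has 30 days (149 left).
Dec has 31 days (118 left).
Jan has 31 days (87 left).
Feb has 28 days (59 left).
Mar has 31 days (28 left).
28 days into Apr → Apr 28, 2067.

Apr 28, 2067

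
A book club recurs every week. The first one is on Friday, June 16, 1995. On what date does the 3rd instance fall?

The 3rd occurrence is 2 intervals after the first: 2 × 7 = 14 days after June 16, 1995.
14 days later is June 30, 1995.

June 30, 1995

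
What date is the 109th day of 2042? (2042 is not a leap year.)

Apr 19, 2042

Jan has 31 days (109 − 31 = 78 remain).
Feb has 28 days (78 − 28 = 50 remain).
Mar has 31 days (50 − 31 = 19 remain).
19 into Apr → Apr 19.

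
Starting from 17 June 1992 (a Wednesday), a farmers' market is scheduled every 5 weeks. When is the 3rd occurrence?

26 August 1992

The 3rd occurrence is 2 intervals after the first: 2 × 35 = 70 days after 17 June 1992.
June has 30 days — 13 days to the end of June leaves 57.
July has 31 days (26 left).
26 days into August → 26 August 1992.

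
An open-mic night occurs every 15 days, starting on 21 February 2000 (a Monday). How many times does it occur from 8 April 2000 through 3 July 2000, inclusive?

5

Occurrences land 15·i days after 21 February 2000 for i = 0, 1, 2, …
8 April 2000 is 47 days after the start; 47 ÷ 15 = 3 remainder 2; since the remainder is 2, round up to i = 4. First occurrence in the window: #5 on 21 April 2000 (4×15 = 60 days in).
3 July 2000 is 133 days after the start; 133 ÷ 15 = 8 remainder 13. Last occurrence in the window: #9 on 20 June 2000.
Occurrences #5 through #9: 5 in total.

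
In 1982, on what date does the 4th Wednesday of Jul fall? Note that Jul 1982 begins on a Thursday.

Jul 28, 1982

Jul 1982 begins on a Thursday, so the first Wednesday is Jul 7 (6 days later).
The 4th Wednesday is 3 weeks later: 7 + 21 = 28.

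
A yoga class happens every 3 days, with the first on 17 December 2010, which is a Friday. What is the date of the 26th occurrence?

The 26th occurrence is 25 intervals after the first: 25 × 3 = 75 days after 17 December 2010.
December has 31 days — 14 days to the end of December leaves 61.
January has 31 days (30 left).
February has 28 days (2 left).
2 days into March → 2 March 2011.

2 March 2011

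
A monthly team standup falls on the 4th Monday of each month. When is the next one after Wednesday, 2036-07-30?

July 2036 starts on a Tuesday; its first Monday is the 7th, so the 4th Monday is the 28th — 2036-07-28.
That is not after 2036-07-30, so look at August 2036.
August 2036 starts on a Friday; its first Monday is the 4th, so the 4th Monday is the 25th — 2036-08-25.

2036-08-25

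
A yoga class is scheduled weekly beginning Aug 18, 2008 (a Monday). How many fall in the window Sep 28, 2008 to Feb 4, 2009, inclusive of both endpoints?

Occurrences land 7·i days after Aug 18, 2008 for i = 0, 1, 2, …
Sep 28, 2008 is 41 days after the start; 41 ÷ 7 = 5 remainder 6; since the remainder is 6, round up to i = 6. First occurrence in the window: #7 on Sep 29, 2008 (6×7 = 42 days in).
Feb 4, 2009 is 170 days after the start; 170 ÷ 7 = 24 remainder 2. Last occurrence in the window: #25 on Feb 2, 2009.
Occurrences #7 through #25: 19 in total.

19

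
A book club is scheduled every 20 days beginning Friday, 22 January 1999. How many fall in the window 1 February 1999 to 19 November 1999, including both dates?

15

Occurrences land 20·i days after 22 January 1999 for i = 0, 1, 2, …
1 February 1999 is 10 days after the start; 10 ÷ 20 = 0 remainder 10; since the remainder is 10, round up to i = 1. First occurrence in the window: #2 on 11 February 1999 (1×20 = 20 days in).
19 November 1999 is 301 days after the start; 301 ÷ 20 = 15 remainder 1. Last occurrence in the window: #16 on 18 November 1999.
Occurrences #2 through #16: 15 in total.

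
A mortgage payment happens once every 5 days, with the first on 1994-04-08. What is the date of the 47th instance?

The 47th occurrence is 46 intervals after the first: 46 × 5 = 230 days after 1994-04-08.
April has 30 days — 22 days to the end of April leaves 208.
May has 31 days (177 left).
June has 30 days (147 left).
July has 31 days (116 left).
August has 31 days (85 left).
September has 30 days (55 left).
October has 31 days (24 left).
24 days into November → 1994-11-24.

1994-11-24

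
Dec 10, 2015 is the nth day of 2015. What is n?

344

Days in months before Dec: 31 + 28 + 31 + 30 + 31 + 30 + 31 + 31 + 30 + 31 + 30 = 334.
Plus 10 days into Dec → day 344.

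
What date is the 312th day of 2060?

January has 31 days (312 − 31 = 281 remain).
February has 29 days (281 − 29 = 252 remain).
March has 31 days (252 − 31 = 221 remain).
April has 30 days (221 − 30 = 191 remain).
May has 31 days (191 − 31 = 160 remain).
June has 30 days (160 − 30 = 130 remain).
July has 31 days (130 − 31 = 99 remain).
August has 31 days (99 − 31 = 68 remain).
September has 30 days (68 − 30 = 38 remain).
October has 31 days (38 − 31 = 7 remain).
7 into November → November 7.

November 7, 2060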